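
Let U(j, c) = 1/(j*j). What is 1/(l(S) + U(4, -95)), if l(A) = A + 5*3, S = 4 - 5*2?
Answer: 16/145 ≈ 0.11034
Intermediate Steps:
U(j, c) = j⁻²
S = -6 (S = 4 - 10 = -6)
l(A) = 15 + A (l(A) = A + 15 = 15 + A)
1/(l(S) + U(4, -95)) = 1/((15 - 6) + 4⁻²) = 1/(9 + 1/16) = 1/(145/16) = 16/145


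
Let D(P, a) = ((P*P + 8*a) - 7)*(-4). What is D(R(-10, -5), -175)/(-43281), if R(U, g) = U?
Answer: -5228/43281 ≈ -0.12079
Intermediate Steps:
D(P, a) = 28 - 32*a - 4*P² (D(P, a) = ((P² + 8*a) - 7)*(-4) = (-7 + P² + 8*a)*(-4) = 28 - 32*a - 4*P²)
D(R(-10, -5), -175)/(-43281) = (28 - 32*(-175) - 4*(-10)²)/(-43281) = (28 + 5600 - 4*100)*(-1/43281) = (28 + 5600 - 400)*(-1/43281) = 5228*(-1/43281) = -5228/43281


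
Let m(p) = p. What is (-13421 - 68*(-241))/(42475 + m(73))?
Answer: 2967/42548 ≈ 0.069733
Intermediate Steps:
(-13421 - 68*(-241))/(42475 + m(73)) = (-13421 - 68*(-241))/(42475 + 73) = (-13421 + 16388)/42548 = 2967*(1/42548) = 2967/42548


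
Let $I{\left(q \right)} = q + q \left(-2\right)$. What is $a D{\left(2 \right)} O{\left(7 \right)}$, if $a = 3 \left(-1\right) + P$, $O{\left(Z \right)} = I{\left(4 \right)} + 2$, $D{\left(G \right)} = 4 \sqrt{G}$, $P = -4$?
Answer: $56 \sqrt{2} \approx 79.196$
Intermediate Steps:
$I{\left(q \right)} = - q$ ($I{\left(q \right)} = q - 2 q = - q$)
$O{\left(Z \right)} = -2$ ($O{\left(Z \right)} = \left(-1\right) 4 + 2 = -4 + 2 = -2$)
$a = -7$ ($a = 3 \left(-1\right) - 4 = -3 - 4 = -7$)
$a D{\left(2 \right)} O{\left(7 \right)} = - 7 \cdot 4 \sqrt{2} \left(-2\right) = - 28 \sqrt{2} \left(-2\right) = 56 \sqrt{2}$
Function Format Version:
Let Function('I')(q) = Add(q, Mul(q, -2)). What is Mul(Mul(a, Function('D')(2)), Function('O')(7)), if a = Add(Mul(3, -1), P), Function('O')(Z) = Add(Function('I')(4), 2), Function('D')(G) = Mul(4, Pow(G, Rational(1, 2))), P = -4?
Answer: Mul(56, Pow(2, Rational(1, 2))) ≈ 79.196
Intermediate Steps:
Function('I')(q) = Mul(-1, q) (Function('I')(q) = Add(q, Mul(-2, q)) = Mul(-1, q))
Function('O')(Z) = -2 (Function('O')(Z) = Add(Mul(-1, 4), 2) = Add(-4, 2) = -2)
a = -7 (a = Add(Mul(3, -1), -4) = Add(-3, -4) = -7)
Mul(Mul(a, Function('D')(2)), Function('O')(7)) = Mul(Mul(-7, Mul(4, Pow(2, Rational(1, 2)))), -2) = Mul(Mul(-28, Pow(2, Rational(1, 2))), -2) = Mul(56, Pow(2, Rational(1, 2)))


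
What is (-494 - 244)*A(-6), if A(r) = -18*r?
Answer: -79704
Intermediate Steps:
(-494 - 244)*A(-6) = (-494 - 244)*(-18*(-6)) = -738*108 = -79704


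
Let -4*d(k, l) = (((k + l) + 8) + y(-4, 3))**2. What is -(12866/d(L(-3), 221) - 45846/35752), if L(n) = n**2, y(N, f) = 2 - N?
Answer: 142794637/66516596 ≈ 2.1468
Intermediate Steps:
d(k, l) = -(14 + k + l)**2/4 (d(k, l) = -(((k + l) + 8) + (2 - 1*(-4)))**2/4 = -((8 + k + l) + (2 + 4))**2/4 = -((8 + k + l) + 6)**2/4 = -(14 + k + l)**2/4)
-(12866/d(L(-3), 221) - 45846/35752) = -(12866/((-(14 + (-3)**2 + 221)**2/4)) - 45846/35752) = -(12866/((-(14 + 9 + 221)**2/4)) - 45846*1/35752) = -(12866/((-1/4*244**2)) - 22923/17876) = -(12866/((-1/4*59536)) - 22923/17876) = -(12866/(-14884) - 22923/17876) = -(12866*(-1/14884) - 22923/17876) = -(-6433/7442 - 22923/17876) = -1*(-142794637/66516596) = 142794637/66516596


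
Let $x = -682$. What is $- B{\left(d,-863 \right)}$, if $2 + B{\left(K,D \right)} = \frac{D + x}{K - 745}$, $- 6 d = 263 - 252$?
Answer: $- \frac{308}{4481} \approx -0.068735$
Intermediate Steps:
$d = - \frac{11}{6}$ ($d = - \frac{263 - 252}{6} = \left(- \frac{1}{6}\right) 11 = - \frac{11}{6} \approx -1.8333$)
$B{\left(K,D \right)} = -2 + \frac{-682 + D}{-745 + K}$ ($B{\left(K,D \right)} = -2 + \frac{D - 682}{K - 745} = -2 + \frac{-682 + D}{-745 + K}$)
$- B{\left(d,-863 \right)} = - \frac{808 - 863 - - \frac{11}{3}}{-745 - \frac{11}{6}} = - \frac{808 - 863 + \frac{11}{3}}{- \frac{4481}{6}} = - \frac{\left(-6\right) \left(-154\right)}{4481 \cdot 3} = \left(-1\right) \frac{308}{4481} = - \frac{308}{4481}$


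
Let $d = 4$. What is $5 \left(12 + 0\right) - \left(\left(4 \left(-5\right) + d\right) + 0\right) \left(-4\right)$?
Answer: $-4$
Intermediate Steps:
$5 \left(12 + 0\right) - \left(\left(4 \left(-5\right) + d\right) + 0\right) \left(-4\right) = 5 \left(12 + 0\right) - \left(\left(4 \left(-5\right) + 4\right) + 0\right) \left(-4\right) = 5 \cdot 12 - \left(\left(-20 + 4\right) + 0\right) \left(-4\right) = 60 - \left(-16 + 0\right) \left(-4\right) = 60 - \left(-16\right) \left(-4\right) = 60 - 64 = -4$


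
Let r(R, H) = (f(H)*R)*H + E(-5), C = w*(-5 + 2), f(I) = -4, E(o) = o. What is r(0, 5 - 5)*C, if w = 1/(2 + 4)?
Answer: 5/2 ≈ 2.5000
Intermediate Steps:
w = ⅙ (w = 1/6 = ⅙ ≈ 0.16667)
C = -½ (C = (-5 + 2)/6 = (⅙)*(-3) = -½ ≈ -0.50000)
r(R, H) = -5 - 4*H*R (r(R, H) = (-4*R)*H - 5 = -4*H*R - 5 = -5 - 4*H*R)
r(0, 5 - 5)*C = (-5 - 4*(5 - 5)*0)*(-½) = (-5 - 4*0*0)*(-½) = (-5 + 0)*(-½) = -5*(-½) = 5/2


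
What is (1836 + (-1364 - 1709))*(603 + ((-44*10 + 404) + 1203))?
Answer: -2189490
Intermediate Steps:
(1836 + (-1364 - 1709))*(603 + ((-44*10 + 404) + 1203)) = (1836 - 3073)*(603 + ((-440 + 404) + 1203)) = -1237*(603 + (-36 + 1203)) = -1237*(603 + 1167) = -1237*1770 = -2189490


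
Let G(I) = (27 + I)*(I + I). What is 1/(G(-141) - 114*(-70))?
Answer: 1/40128 ≈ 2.4920e-5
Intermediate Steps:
G(I) = 2*I*(27 + I) (G(I) = (27 + I)*(2*I) = 2*I*(27 + I))
1/(G(-141) - 114*(-70)) = 1/(2*(-141)*(27 - 141) - 114*(-70)) = 1/(2*(-141)*(-114) + 7980) = 1/(32148 + 7980) = 1/40128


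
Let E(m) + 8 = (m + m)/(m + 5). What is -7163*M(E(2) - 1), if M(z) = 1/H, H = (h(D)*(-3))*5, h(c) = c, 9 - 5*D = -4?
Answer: 551/3 ≈ 183.67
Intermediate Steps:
D = 13/5 (D = 9/5 - ⅕*(-4) = 9/5 + ⅘ = 13/5 ≈ 2.6000)
E(m) = -8 + 2*m/(5 + m) (E(m) = -8 + (m + m)/(m + 5) = -8 + (2*m)/(5 + m) = -8 + 2*m/(5 + m))
H = -39 (H = ((13/5)*(-3))*5 = -39/5*5 = -39)
M(z) = -1/39 (M(z) = 1/(-39) = -1/39)
-7163*M(E(2) - 1) = -7163*(-1/39) = 551/3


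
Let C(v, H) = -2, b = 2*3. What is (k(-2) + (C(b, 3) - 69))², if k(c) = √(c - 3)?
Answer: (71 - I*√5)² ≈ 5036.0 - 317.52*I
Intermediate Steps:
b = 6
k(c) = √(-3 + c)
(k(-2) + (C(b, 3) - 69))² = (√(-3 - 2) + (-2 - 69))² = (√(-5) - 71)² = (I*√5 - 71)² = (-71 + I*√5)²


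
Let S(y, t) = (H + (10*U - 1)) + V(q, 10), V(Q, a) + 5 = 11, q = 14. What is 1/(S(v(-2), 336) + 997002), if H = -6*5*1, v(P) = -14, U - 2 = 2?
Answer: 1/997017 ≈ 1.0030e-6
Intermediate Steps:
U = 4 (U = 2 + 2 = 4)
H = -30 (H = -30*1 = -30)
V(Q, a) = 6 (V(Q, a) = -5 + 11 = 6)
S(y, t) = 15 (S(y, t) = (-30 + (10*4 - 1)) + 6 = (-30 + (40 - 1)) + 6 = (-30 + 39) + 6 = 9 + 6 = 15)
1/(S(v(-2), 336) + 997002) = 1/(15 + 997002) = 1/997017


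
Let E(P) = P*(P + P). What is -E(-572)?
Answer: -654368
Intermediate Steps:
E(P) = 2*P**2 (E(P) = P*(2*P) = 2*P**2)
-E(-572) = -2*(-572)**2 = -2*327184 = -1*654368 = -654368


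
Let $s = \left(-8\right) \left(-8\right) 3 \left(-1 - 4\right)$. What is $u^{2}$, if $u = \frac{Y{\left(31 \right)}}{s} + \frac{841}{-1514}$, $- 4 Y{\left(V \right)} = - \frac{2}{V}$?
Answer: $\frac{626446686192889}{2030100808089600} \approx 0.30858$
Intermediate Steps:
$Y{\left(V \right)} = \frac{1}{2 V}$ ($Y{\left(V \right)} = - \frac{\left(-2\right) \frac{1}{V}}{4} = \frac{1}{2 V}$)
$s = -960$ ($s = 64 \cdot 3 \left(-5\right) = 64 \left(-15\right) = -960$)
$u = - \frac{25028917}{45056640}$ ($u = \frac{\frac{1}{2} \cdot \frac{1}{31}}{-960} + \frac{841}{-1514} = \frac{1}{2} \cdot \frac{1}{31} \left(- \frac{1}{960}\right) + 841 \left(- \frac{1}{1514}\right) = \frac{1}{62} \left(- \frac{1}{960}\right) - \frac{841}{1514} = - \frac{1}{59520} - \frac{841}{1514} = - \frac{25028917}{45056640} \approx -0.5555$)
$u^{2} = \left(- \frac{25028917}{45056640}\right)^{2} = \frac{626446686192889}{2030100808089600}$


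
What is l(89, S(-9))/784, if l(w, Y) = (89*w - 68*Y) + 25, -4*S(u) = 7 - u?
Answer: 587/56 ≈ 10.482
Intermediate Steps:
S(u) = -7/4 + u/4 (S(u) = -(7 - u)/4 = -7/4 + u/4)
l(w, Y) = 25 - 68*Y + 89*w (l(w, Y) = (-68*Y + 89*w) + 25 = 25 - 68*Y + 89*w)
l(89, S(-9))/784 = (25 - 68*(-7/4 + (¼)*(-9)) + 89*89)/784 = (25 - 68*(-7/4 - 9/4) + 7921)*(1/784) = (25 - 68*(-4) + 7921)*(1/784) = (25 + 272 + 7921)*(1/784) = 8218*(1/784) = 587/56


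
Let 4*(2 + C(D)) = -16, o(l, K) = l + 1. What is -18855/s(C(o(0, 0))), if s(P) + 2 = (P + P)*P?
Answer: -3771/14 ≈ -269.36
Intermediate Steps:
o(l, K) = 1 + l
C(D) = -6 (C(D) = -2 + (¼)*(-16) = -2 - 4 = -6)
s(P) = -2 + 2*P² (s(P) = -2 + (P + P)*P = -2 + (2*P)*P = -2 + 2*P²)
-18855/s(C(o(0, 0))) = -18855/(-2 + 2*(-6)²) = -18855/(-2 + 2*36) = -18855/(-2 + 72) = -18855/70 = -18855*1/70 = -3771/14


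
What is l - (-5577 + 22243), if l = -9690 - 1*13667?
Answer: -40023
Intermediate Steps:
l = -23357 (l = -9690 - 13667 = -23357)
l - (-5577 + 22243) = -23357 - (-5577 + 22243) = -23357 - 1*16666 = -23357 - 16666 = -40023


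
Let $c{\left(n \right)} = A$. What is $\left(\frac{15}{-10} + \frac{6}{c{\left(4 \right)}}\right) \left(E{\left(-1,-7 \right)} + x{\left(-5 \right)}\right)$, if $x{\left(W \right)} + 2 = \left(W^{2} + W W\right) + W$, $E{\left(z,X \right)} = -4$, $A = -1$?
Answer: $- \frac{585}{2} \approx -292.5$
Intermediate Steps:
$c{\left(n \right)} = -1$
$x{\left(W \right)} = -2 + W + 2 W^{2}$ ($x{\left(W \right)} = -2 + \left(\left(W^{2} + W W\right) + W\right) = -2 + \left(\left(W^{2} + W^{2}\right) + W\right) = -2 + \left(2 W^{2} + W\right) = -2 + \left(W + 2 W^{2}\right) = -2 + W + 2 W^{2}$)
$\left(\frac{15}{-10} + \frac{6}{c{\left(4 \right)}}\right) \left(E{\left(-1,-7 \right)} + x{\left(-5 \right)}\right) = \left(\frac{15}{-10} + \frac{6}{-1}\right) \left(-4 - \left(7 - 50\right)\right) = \left(15 \left(- \frac{1}{10}\right) + 6 \left(-1\right)\right) \left(-4 - -43\right) = \left(- \frac{3}{2} - 6\right) \left(-4 - -43\right) = - \frac{15 \left(-4 + 43\right)}{2} = \left(- \frac{15}{2}\right) 39 = - \frac{585}{2}$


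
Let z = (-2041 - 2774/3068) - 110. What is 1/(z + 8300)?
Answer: 1534/9431179 ≈ 0.00016265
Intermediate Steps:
z = -3301021/1534 (z = (-2041 - 2774*1/3068) - 110 = (-2041 - 1387/1534) - 110 = -3132281/1534 - 110 = -3301021/1534 ≈ -2151.9)
1/(z + 8300) = 1/(-3301021/1534 + 8300) = 1/(9431179/1534) = 1534/9431179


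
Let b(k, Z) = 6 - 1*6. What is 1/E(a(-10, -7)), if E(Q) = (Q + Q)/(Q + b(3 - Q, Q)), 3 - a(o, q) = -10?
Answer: ½ ≈ 0.50000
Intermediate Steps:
a(o, q) = 13 (a(o, q) = 3 - 1*(-10) = 3 + 10 = 13)
b(k, Z) = 0 (b(k, Z) = 6 - 6 = 0)
E(Q) = 2 (E(Q) = (Q + Q)/(Q + 0) = (2*Q)/Q = 2)
1/E(a(-10, -7)) = 1/2 = ½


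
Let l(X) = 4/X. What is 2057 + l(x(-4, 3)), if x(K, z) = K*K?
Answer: 8229/4 ≈ 2057.3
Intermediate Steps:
x(K, z) = K²
2057 + l(x(-4, 3)) = 2057 + 4/((-4)²) = 2057 + 4/16 = 2057 + 4*(1/16) = 2057 + ¼ = 8229/4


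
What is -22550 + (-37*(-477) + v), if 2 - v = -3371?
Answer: -1528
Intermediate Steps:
v = 3373 (v = 2 - 1*(-3371) = 2 + 3371 = 3373)
-22550 + (-37*(-477) + v) = -22550 + (-37*(-477) + 3373) = -22550 + (17649 + 3373) = -22550 + 21022 = -1528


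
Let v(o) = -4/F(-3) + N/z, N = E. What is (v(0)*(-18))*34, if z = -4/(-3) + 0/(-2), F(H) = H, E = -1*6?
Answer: 1938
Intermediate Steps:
E = -6
N = -6
z = 4/3 (z = -4*(-⅓) + 0*(-½) = 4/3 + 0 = 4/3 ≈ 1.3333)
v(o) = -19/6 (v(o) = -4/(-3) - 6/4/3 = -4*(-⅓) - 6*¾ = 4/3 - 9/2 = -19/6)
(v(0)*(-18))*34 = -19/6*(-18)*34 = 57*34 = 1938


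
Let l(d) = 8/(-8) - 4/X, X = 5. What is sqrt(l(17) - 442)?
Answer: I*sqrt(11095)/5 ≈ 21.067*I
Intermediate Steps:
l(d) = -9/5 (l(d) = 8/(-8) - 4/5 = 8*(-1/8) - 4*1/5 = -1 - 4/5 = -9/5)
sqrt(l(17) - 442) = sqrt(-9/5 - 442) = sqrt(-2219/5) = I*sqrt(11095)/5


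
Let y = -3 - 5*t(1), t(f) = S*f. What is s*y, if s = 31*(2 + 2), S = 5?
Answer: -3472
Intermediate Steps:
t(f) = 5*f
y = -28 (y = -3 - 25 = -28)
s = 124 (s = 31*4 = 124)
s*y = 124*(-28) = -3472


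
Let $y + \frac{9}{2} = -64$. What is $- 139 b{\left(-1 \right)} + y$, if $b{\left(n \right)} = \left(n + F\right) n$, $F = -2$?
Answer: $- \frac{971}{2} \approx -485.5$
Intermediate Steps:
$y = - \frac{137}{2}$ ($y = - \frac{9}{2} - 64 = - \frac{137}{2} \approx -68.5$)
$b{\left(n \right)} = n \left(-2 + n\right)$ ($b{\left(n \right)} = \left(n - 2\right) n = \left(-2 + n\right) n = n \left(-2 + n\right)$)
$- 139 b{\left(-1 \right)} + y = - 139 \left(- (-2 - 1)\right) - \frac{137}{2} = - 139 \left(\left(-1\right) \left(-3\right)\right) - \frac{137}{2} = \left(-139\right) 3 - \frac{137}{2} = -417 - \frac{137}{2} = - \frac{971}{2}$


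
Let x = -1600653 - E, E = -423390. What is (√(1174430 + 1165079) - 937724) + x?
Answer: -2114987 + √2339509 ≈ -2.1135e+6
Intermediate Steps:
x = -1177263 (x = -1600653 - 1*(-423390) = -1600653 + 423390 = -1177263)
(√(1174430 + 1165079) - 937724) + x = (√(1174430 + 1165079) - 937724) - 1177263 = (√2339509 - 937724) - 1177263 = (-937724 + √2339509) - 1177263 = -2114987 + √2339509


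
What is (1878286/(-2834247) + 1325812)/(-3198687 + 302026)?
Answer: -3757676805278/8209852749267 ≈ -0.45770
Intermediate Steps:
(1878286/(-2834247) + 1325812)/(-3198687 + 302026) = (1878286*(-1/2834247) + 1325812)/(-2896661) = (-1878286/2834247 + 1325812)*(-1/2896661) = (3757676805278/2834247)*(-1/2896661) = -3757676805278/8209852749267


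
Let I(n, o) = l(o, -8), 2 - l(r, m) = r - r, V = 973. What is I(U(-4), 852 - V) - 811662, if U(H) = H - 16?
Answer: -811660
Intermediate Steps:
l(r, m) = 2 (l(r, m) = 2 - (r - r) = 2 - 1*0 = 2 + 0 = 2)
U(H) = -16 + H
I(n, o) = 2
I(U(-4), 852 - V) - 811662 = 2 - 811662 = -811660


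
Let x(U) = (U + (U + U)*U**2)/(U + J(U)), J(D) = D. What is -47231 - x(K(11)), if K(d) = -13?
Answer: -94801/2 ≈ -47401.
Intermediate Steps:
x(U) = (U + 2*U**3)/(2*U) (x(U) = (U + (U + U)*U**2)/(U + U) = (U + (2*U)*U**2)/((2*U)) = (U + 2*U**3)*(1/(2*U)) = (U + 2*U**3)/(2*U))
-47231 - x(K(11)) = -47231 - (1/2 + (-13)**2) = -47231 - (1/2 + 169) = -47231 - 1*339/2 = -47231 - 339/2 = -94801/2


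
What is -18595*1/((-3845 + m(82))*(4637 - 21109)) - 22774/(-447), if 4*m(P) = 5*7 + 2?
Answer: 1438909350911/28242565878 ≈ 50.948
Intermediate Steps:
m(P) = 37/4 (m(P) = (5*7 + 2)/4 = (35 + 2)/4 = (¼)*37 = 37/4)
-18595*1/((-3845 + m(82))*(4637 - 21109)) - 22774/(-447) = -18595*1/((-3845 + 37/4)*(4637 - 21109)) - 22774/(-447) = -18595/((-16472*(-15343/4))) - 22774*(-1/447) = -18595/63182474 + 22774/447 = 1438909350911/28242565878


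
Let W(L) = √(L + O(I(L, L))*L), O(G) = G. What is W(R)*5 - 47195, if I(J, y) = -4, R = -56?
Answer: -47195 + 10*√42 ≈ -47130.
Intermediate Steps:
W(L) = √3*√(-L) (W(L) = √(L - 4*L) = √(-3*L) = √3*√(-L))
W(R)*5 - 47195 = (√3*√(-1*(-56)))*5 - 47195 = (√3*√56)*5 - 47195 = (√3*(2*√14))*5 - 47195 = (2*√42)*5 - 47195 = 10*√42 - 47195 = -47195 + 10*√42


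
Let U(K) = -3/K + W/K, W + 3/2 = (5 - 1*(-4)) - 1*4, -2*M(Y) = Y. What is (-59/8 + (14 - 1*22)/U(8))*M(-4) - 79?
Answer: -1399/4 ≈ -349.75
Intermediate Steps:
M(Y) = -Y/2
W = 7/2 (W = -3/2 + ((5 - 1*(-4)) - 1*4) = -3/2 + ((5 + 4) - 4) = -3/2 + (9 - 4) = -3/2 + 5 = 7/2 ≈ 3.5000)
U(K) = 1/(2*K) (U(K) = -3/K + 7/(2*K) = 1/(2*K))
(-59/8 + (14 - 1*22)/U(8))*M(-4) - 79 = (-59/8 + (14 - 1*22)/(((1/2)/8)))*(-1/2*(-4)) - 79 = (-59*1/8 + (14 - 22)/(((1/2)*(1/8))))*2 - 79 = (-59/8 - 8/1/16)*2 - 79 = (-59/8 - 8*16)*2 - 79 = (-59/8 - 128)*2 - 79 = -1083/8*2 - 79 = -1083/4 - 79 = -1399/4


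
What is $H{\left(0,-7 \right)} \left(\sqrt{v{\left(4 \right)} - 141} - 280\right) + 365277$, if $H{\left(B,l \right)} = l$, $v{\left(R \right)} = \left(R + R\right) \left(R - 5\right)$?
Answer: $367237 - 7 i \sqrt{149} \approx 3.6724 \cdot 10^{5} - 85.446 i$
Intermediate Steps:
$v{\left(R \right)} = 2 R \left(-5 + R\right)$
$H{\left(0,-7 \right)} \left(\sqrt{v{\left(4 \right)} - 141} - 280\right) + 365277 = - 7 \left(\sqrt{2 \cdot 4 \left(-5 + 4\right) - 141} - 280\right) + 365277 = - 7 \left(\sqrt{2 \cdot 4 \left(-1\right) - 141} - 280\right) + 365277 = - 7 \left(\sqrt{-8 - 141} - 280\right) + 365277 = - 7 \left(\sqrt{-149} - 280\right) + 365277 = - 7 \left(i \sqrt{149} - 280\right) + 365277 = - 7 \left(-280 + i \sqrt{149}\right) + 365277 = \left(1960 - 7 i \sqrt{149}\right) + 365277 = 367237 - 7 i \sqrt{149}$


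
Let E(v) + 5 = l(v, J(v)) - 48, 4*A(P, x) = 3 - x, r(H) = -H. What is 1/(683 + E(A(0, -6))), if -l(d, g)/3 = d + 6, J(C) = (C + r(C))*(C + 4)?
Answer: 4/2421 ≈ 0.0016522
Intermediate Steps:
J(C) = 0 (J(C) = (C - C)*(C + 4) = 0*(4 + C) = 0)
l(d, g) = -18 - 3*d (l(d, g) = -3*(d + 6) = -3*(6 + d) = -18 - 3*d)
A(P, x) = ¾ - x/4 (A(P, x) = (3 - x)/4 = ¾ - x/4)
E(v) = -71 - 3*v (E(v) = -5 + ((-18 - 3*v) - 48) = -5 + (-66 - 3*v) = -71 - 3*v)
1/(683 + E(A(0, -6))) = 1/(683 + (-71 - 3*(¾ - ¼*(-6)))) = 1/(683 + (-71 - 3*(¾ + 3/2))) = 1/(683 + (-71 - 3*9/4)) = 1/(683 + (-71 - 27/4)) = 1/(683 - 311/4) = 1/(2421/4) = 4/2421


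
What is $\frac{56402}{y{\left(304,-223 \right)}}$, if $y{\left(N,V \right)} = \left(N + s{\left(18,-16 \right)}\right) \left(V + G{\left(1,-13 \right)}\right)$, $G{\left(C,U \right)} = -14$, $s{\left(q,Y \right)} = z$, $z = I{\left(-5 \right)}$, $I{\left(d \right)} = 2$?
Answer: $- \frac{28201}{36261} \approx -0.77772$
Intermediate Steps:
$z = 2$
$s{\left(q,Y \right)} = 2$
$y{\left(N,V \right)} = \left(-14 + V\right) \left(2 + N\right)$ ($y{\left(N,V \right)} = \left(N + 2\right) \left(V - 14\right) = \left(2 + N\right) \left(-14 + V\right) = \left(-14 + V\right) \left(2 + N\right)$)
$\frac{56402}{y{\left(304,-223 \right)}} = \frac{56402}{-28 - 4256 + 2 \left(-223\right) + 304 \left(-223\right)} = \frac{56402}{-28 - 4256 - 446 - 67792} = \frac{56402}{-72522} = 56402 \left(- \frac{1}{72522}\right) = - \frac{28201}{36261}$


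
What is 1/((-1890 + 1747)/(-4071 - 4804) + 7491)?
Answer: 8875/66482768 ≈ 0.00013349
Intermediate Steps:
1/((-1890 + 1747)/(-4071 - 4804) + 7491) = 1/(-143/(-8875) + 7491) = 1/(-143*(-1/8875) + 7491) = 1/(143/8875 + 7491) = 1/(66482768/8875) = 8875/66482768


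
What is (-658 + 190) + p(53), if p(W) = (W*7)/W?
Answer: -461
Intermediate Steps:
p(W) = 7 (p(W) = (7*W)/W = 7)
(-658 + 190) + p(53) = (-658 + 190) + 7 = -468 + 7 = -461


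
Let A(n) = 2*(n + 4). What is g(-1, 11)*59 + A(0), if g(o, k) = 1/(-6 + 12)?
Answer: 107/6 ≈ 17.833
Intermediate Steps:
g(o, k) = 1/6
A(n) = 8 + 2*n (A(n) = 2*(4 + n) = 8 + 2*n)
g(-1, 11)*59 + A(0) = (1/6)*59 + (8 + 2*0) = 59/6 + (8 + 0) = 59/6 + 8 = 107/6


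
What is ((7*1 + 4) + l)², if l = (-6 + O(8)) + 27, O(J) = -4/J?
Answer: 3969/4 ≈ 992.25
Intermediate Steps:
l = 41/2 (l = (-6 - 4/8) + 27 = (-6 - 4*⅛) + 27 = (-6 - ½) + 27 = -13/2 + 27 = 41/2 ≈ 20.500)
((7*1 + 4) + l)² = ((7*1 + 4) + 41/2)² = ((7 + 4) + 41/2)² = (11 + 41/2)² = (63/2)² = 3969/4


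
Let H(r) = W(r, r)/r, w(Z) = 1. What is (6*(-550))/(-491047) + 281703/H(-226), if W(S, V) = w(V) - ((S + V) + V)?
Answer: -31262445106566/333420913 ≈ -93763.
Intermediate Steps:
W(S, V) = 1 - S - 2*V (W(S, V) = 1 - ((S + V) + V) = 1 - (S + 2*V) = 1 + (-S - 2*V) = 1 - S - 2*V)
H(r) = (1 - 3*r)/r (H(r) = (1 - r - 2*r)/r = (1 - 3*r)/r)
(6*(-550))/(-491047) + 281703/H(-226) = (6*(-550))/(-491047) + 281703/(-3 + 1/(-226)) = -3300*(-1/491047) + 281703/(-3 - 1/226) = 3300/491047 + 281703/(-679/226) = 3300/491047 + 281703*(-226/679) = 3300/491047 - 63664878/679 = -31262445106566/333420913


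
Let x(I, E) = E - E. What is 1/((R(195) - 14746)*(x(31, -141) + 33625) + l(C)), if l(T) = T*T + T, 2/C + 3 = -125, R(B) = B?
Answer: -4096/2004080128063 ≈ -2.0438e-9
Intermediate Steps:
x(I, E) = 0
C = -1/64 (C = 2/(-3 - 125) = 2/(-128) = 2*(-1/128) = -1/64 ≈ -0.015625)
l(T) = T + T² (l(T) = T² + T = T + T²)
1/((R(195) - 14746)*(x(31, -141) + 33625) + l(C)) = 1/((195 - 14746)*(0 + 33625) - (1 - 1/64)/64) = 1/(-14551*33625 - 1/64*63/64) = 1/(-489277375 - 63/4096) = 1/(-2004080128063/4096) = -4096/2004080128063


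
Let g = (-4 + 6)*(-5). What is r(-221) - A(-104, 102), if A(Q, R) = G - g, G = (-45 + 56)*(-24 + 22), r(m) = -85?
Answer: -73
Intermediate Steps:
g = -10 (g = 2*(-5) = -10)
G = -22 (G = 11*(-2) = -22)
A(Q, R) = -12 (A(Q, R) = -22 - 1*(-10) = -22 + 10 = -12)
r(-221) - A(-104, 102) = -85 - 1*(-12) = -85 + 12 = -73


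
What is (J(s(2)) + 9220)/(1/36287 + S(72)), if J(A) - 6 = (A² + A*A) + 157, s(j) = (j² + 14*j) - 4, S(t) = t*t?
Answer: 397378937/188111809 ≈ 2.1125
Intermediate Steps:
S(t) = t²
s(j) = -4 + j² + 14*j
J(A) = 163 + 2*A² (J(A) = 6 + ((A² + A*A) + 157) = 6 + ((A² + A²) + 157) = 6 + (2*A² + 157) = 6 + (157 + 2*A²) = 163 + 2*A²)
(J(s(2)) + 9220)/(1/36287 + S(72)) = ((163 + 2*(-4 + 2² + 14*2)²) + 9220)/(1/36287 + 72²) = ((163 + 2*(-4 + 4 + 28)²) + 9220)/(1/36287 + 5184) = ((163 + 2*28²) + 9220)/(188111809/36287) = ((163 + 2*784) + 9220)*(36287/188111809) = ((163 + 1568) + 9220)*(36287/188111809) = (1731 + 9220)*(36287/188111809) = 10951*(36287/188111809) = 397378937/188111809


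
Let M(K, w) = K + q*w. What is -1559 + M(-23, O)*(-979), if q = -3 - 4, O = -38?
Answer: -239456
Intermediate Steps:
q = -7
M(K, w) = K - 7*w
-1559 + M(-23, O)*(-979) = -1559 + (-23 - 7*(-38))*(-979) = -1559 + (-23 + 266)*(-979) = -1559 + 243*(-979) = -1559 - 237897 = -239456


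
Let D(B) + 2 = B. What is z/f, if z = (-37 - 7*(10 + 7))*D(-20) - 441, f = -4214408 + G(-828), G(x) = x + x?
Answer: -2991/4216064 ≈ -0.00070943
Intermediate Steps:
G(x) = 2*x
D(B) = -2 + B
f = -4216064 (f = -4214408 + 2*(-828) = -4214408 - 1656 = -4216064)
z = 2991 (z = (-37 - 7*(10 + 7))*(-2 - 20) - 441 = (-37 - 7*17)*(-22) - 441 = (-37 - 119)*(-22) - 441 = -156*(-22) - 441 = 3432 - 441 = 2991)
z/f = 2991/(-4216064) = 2991*(-1/4216064) = -2991/4216064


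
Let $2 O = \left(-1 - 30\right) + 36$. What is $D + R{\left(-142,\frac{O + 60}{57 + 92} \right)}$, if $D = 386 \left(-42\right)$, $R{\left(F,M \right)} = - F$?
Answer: $-16070$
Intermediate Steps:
$O = \frac{5}{2}$ ($O = \frac{\left(-1 - 30\right) + 36}{2} = \frac{-31 + 36}{2} = \frac{1}{2} \cdot 5 = \frac{5}{2} \approx 2.5$)
$D = -16212$
$D + R{\left(-142,\frac{O + 60}{57 + 92} \right)} = -16212 - -142 = -16212 + 142 = -16070$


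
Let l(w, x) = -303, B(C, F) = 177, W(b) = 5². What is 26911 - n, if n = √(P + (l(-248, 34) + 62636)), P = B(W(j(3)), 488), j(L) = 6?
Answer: 26911 - √62510 ≈ 26661.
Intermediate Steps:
W(b) = 25
P = 177
n = √62510 (n = √(177 + (-303 + 62636)) = √(177 + 62333) = √62510 ≈ 250.02)
26911 - n = 26911 - √62510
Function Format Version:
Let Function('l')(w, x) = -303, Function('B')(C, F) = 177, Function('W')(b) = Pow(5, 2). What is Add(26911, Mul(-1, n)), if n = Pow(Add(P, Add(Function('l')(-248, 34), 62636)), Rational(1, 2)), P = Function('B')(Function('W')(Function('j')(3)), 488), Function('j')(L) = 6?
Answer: Add(26911, Mul(-1, Pow(62510, Rational(1, 2)))) ≈ 26661.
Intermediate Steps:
Function('W')(b) = 25
P = 177
n = Pow(62510, Rational(1, 2)) (n = Pow(Add(177, Add(-303, 62636)), Rational(1, 2)) = Pow(Add(177, 62333), Rational(1, 2)) = Pow(62510, Rational(1, 2)) ≈ 250.02)
Add(26911, Mul(-1, n)) = Add(26911, Mul(-1, Pow(62510, Rational(1, 2))))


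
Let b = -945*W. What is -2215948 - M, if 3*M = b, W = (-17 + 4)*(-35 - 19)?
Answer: -1994818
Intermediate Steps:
W = 702 (W = -13*(-54) = 702)
b = -663390 (b = -945*702 = -663390)
M = -221130 (M = (1/3)*(-663390) = -221130)
-2215948 - M = -2215948 - 1*(-221130) = -2215948 + 221130 = -1994818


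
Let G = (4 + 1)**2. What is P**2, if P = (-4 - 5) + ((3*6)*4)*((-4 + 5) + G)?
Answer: 3470769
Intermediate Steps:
G = 25 (G = 5**2 = 25)
P = 1863 (P = (-4 - 5) + ((3*6)*4)*((-4 + 5) + 25) = -9 + (18*4)*(1 + 25) = -9 + 72*26 = -9 + 1872 = 1863)
P**2 = 1863**2 = 3470769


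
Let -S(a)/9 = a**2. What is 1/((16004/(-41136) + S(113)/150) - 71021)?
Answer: -257100/18456573719 ≈ -1.3930e-5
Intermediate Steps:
S(a) = -9*a**2
1/((16004/(-41136) + S(113)/150) - 71021) = 1/((16004/(-41136) - 9*113**2/150) - 71021) = 1/((16004*(-1/41136) - 9*12769*(1/150)) - 71021) = 1/((-4001/10284 - 114921*1/150) - 71021) = 1/((-4001/10284 - 38307/50) - 71021) = 1/(-197074619/257100 - 71021) = 1/(-18456573719/257100) = -257100/18456573719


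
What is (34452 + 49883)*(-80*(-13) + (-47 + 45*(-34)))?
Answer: -45287895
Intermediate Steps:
(34452 + 49883)*(-80*(-13) + (-47 + 45*(-34))) = 84335*(1040 + (-47 - 1530)) = 84335*(1040 - 1577) = 84335*(-537) = -45287895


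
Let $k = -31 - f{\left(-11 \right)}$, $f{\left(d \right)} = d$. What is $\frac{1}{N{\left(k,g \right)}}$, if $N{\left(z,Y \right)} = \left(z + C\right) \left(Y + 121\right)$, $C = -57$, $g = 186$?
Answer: $- \frac{1}{23639} \approx -4.2303 \cdot 10^{-5}$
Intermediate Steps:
$k = -20$ ($k = -31 - -11 = -31 + 11 = -20$)
$N{\left(z,Y \right)} = \left(-57 + z\right) \left(121 + Y\right)$ ($N{\left(z,Y \right)} = \left(z - 57\right) \left(Y + 121\right) = \left(-57 + z\right) \left(121 + Y\right)$)
$\frac{1}{N{\left(k,g \right)}} = \frac{1}{-6897 - 10602 + 121 \left(-20\right) + 186 \left(-20\right)} = \frac{1}{-6897 - 10602 - 2420 - 3720} = \frac{1}{-23639} = - \frac{1}{23639}$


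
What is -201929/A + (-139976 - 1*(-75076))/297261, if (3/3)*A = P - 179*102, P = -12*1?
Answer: 933966563/86205690 ≈ 10.834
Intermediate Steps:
P = -12
A = -18270 (A = -12 - 179*102 = -12 - 18258 = -18270)
-201929/A + (-139976 - 1*(-75076))/297261 = -201929/(-18270) + (-139976 - 1*(-75076))/297261 = -201929*(-1/18270) + (-139976 + 75076)*(1/297261) = 28847/2610 - 64900*1/297261 = 28847/2610 - 64900/297261 = 933966563/86205690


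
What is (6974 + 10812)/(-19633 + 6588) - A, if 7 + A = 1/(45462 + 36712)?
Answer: 6042159001/1071959830 ≈ 5.6366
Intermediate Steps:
A = -575217/82174 (A = -7 + 1/(45462 + 36712) = -7 + 1/82174 = -575217/82174 ≈ -7.0000)
(6974 + 10812)/(-19633 + 6588) - A = (6974 + 10812)/(-19633 + 6588) - 1*(-575217/82174) = 17786/(-13045) + 575217/82174 = 17786*(-1/13045) + 575217/82174 = -17786/13045 + 575217/82174 = 6042159001/1071959830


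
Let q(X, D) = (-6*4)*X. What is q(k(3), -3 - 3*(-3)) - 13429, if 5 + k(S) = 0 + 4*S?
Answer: -13597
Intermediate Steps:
k(S) = -5 + 4*S (k(S) = -5 + (0 + 4*S) = -5 + 4*S)
q(X, D) = -24*X
q(k(3), -3 - 3*(-3)) - 13429 = -24*(-5 + 4*3) - 13429 = -24*(-5 + 12) - 13429 = -24*7 - 13429 = -168 - 13429 = -13597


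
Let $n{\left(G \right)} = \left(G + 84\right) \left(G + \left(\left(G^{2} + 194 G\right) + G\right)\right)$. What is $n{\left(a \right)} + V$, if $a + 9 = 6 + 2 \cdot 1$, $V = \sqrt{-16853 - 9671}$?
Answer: $-16185 + 2 i \sqrt{6631} \approx -16185.0 + 162.86 i$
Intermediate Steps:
$V = 2 i \sqrt{6631}$ ($V = \sqrt{-26524} = 2 i \sqrt{6631} \approx 162.86 i$)
$a = -1$ ($a = -9 + \left(6 + 2 \cdot 1\right) = -9 + \left(6 + 2\right) = -9 + 8 = -1$)
$n{\left(G \right)} = \left(84 + G\right) \left(G^{2} + 196 G\right)$ ($n{\left(G \right)} = \left(84 + G\right) \left(G + \left(G^{2} + 195 G\right)\right) = \left(84 + G\right) \left(G^{2} + 196 G\right)$)
$n{\left(a \right)} + V = - (16464 + \left(-1\right)^{2} + 280 \left(-1\right)) + 2 i \sqrt{6631} = - (16464 + 1 - 280) + 2 i \sqrt{6631} = \left(-1\right) 16185 + 2 i \sqrt{6631} = -16185 + 2 i \sqrt{6631}$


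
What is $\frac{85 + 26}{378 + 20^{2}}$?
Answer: $\frac{111}{778} \approx 0.14267$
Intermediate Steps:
$\frac{85 + 26}{378 + 20^{2}} = \frac{111}{378 + 400} = \frac{111}{778}$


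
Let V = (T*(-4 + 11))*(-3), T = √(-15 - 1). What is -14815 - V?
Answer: -14815 + 84*I ≈ -14815.0 + 84.0*I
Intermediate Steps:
T = 4*I (T = √(-16) = 4*I ≈ 4.0*I)
V = -84*I (V = ((4*I)*(-4 + 11))*(-3) = ((4*I)*7)*(-3) = (28*I)*(-3) = -84*I ≈ -84.0*I)
-14815 - V = -14815 - (-84)*I = -14815 + 84*I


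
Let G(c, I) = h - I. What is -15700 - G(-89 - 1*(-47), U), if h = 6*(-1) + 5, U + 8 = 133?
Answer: -15574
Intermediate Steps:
U = 125 (U = -8 + 133 = 125)
h = -1 (h = -6 + 5 = -1)
G(c, I) = -1 - I
-15700 - G(-89 - 1*(-47), U) = -15700 - (-1 - 1*125) = -15700 - (-1 - 125) = -15700 - 1*(-126) = -15700 + 126 = -15574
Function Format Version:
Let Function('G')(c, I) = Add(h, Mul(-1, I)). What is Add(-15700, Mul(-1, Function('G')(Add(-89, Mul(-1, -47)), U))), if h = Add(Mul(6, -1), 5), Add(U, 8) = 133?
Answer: -15574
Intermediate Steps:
U = 125 (U = Add(-8, 133) = 125)
h = -1 (h = Add(-6, 5) = -1)
Function('G')(c, I) = Add(-1, Mul(-1, I))
Add(-15700, Mul(-1, Function('G')(Add(-89, Mul(-1, -47)), U))) = Add(-15700, Mul(-1, Add(-1, Mul(-1, 125)))) = Add(-15700, Mul(-1, Add(-1, -125))) = Add(-15700, Mul(-1, -126)) = Add(-15700, 126) = -15574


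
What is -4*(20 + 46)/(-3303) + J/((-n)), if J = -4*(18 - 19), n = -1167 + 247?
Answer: 21341/253230 ≈ 0.084275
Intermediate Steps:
n = -920
J = 4 (J = -4*(-1) = 4)
-4*(20 + 46)/(-3303) + J/((-n)) = -4*(20 + 46)/(-3303) + 4/((-1*(-920))) = -4*66*(-1/3303) + 4/920 = -264*(-1/3303) + 4*(1/920) = 88/1101 + 1/230 = 21341/253230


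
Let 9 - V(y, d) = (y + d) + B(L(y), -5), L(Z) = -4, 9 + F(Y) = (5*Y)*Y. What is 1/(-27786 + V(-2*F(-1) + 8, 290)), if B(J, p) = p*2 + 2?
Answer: -1/28075 ≈ -3.5619e-5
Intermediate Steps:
F(Y) = -9 + 5*Y² (F(Y) = -9 + (5*Y)*Y = -9 + 5*Y²)
B(J, p) = 2 + 2*p (B(J, p) = 2*p + 2 = 2 + 2*p)
V(y, d) = 17 - d - y (V(y, d) = 9 - ((y + d) + (2 + 2*(-5))) = 9 - ((d + y) + (2 - 10)) = 9 - ((d + y) - 8) = 9 - (-8 + d + y) = 9 + (8 - d - y) = 17 - d - y)
1/(-27786 + V(-2*F(-1) + 8, 290)) = 1/(-27786 + (17 - 1*290 - (-2*(-9 + 5*(-1)²) + 8))) = 1/(-27786 + (17 - 290 - (-2*(-9 + 5*1) + 8))) = 1/(-27786 + (17 - 290 - (-2*(-9 + 5) + 8))) = 1/(-27786 + (17 - 290 - (-2*(-4) + 8))) = 1/(-27786 + (17 - 290 - (8 + 8))) = 1/(-27786 + (17 - 290 - 1*16)) = 1/(-27786 + (17 - 290 - 16)) = 1/(-27786 - 289) = 1/(-28075) = -1/28075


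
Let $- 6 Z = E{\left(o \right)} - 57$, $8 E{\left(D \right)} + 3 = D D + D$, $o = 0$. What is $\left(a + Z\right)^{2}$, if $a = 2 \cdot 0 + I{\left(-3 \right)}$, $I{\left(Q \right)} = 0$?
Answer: $\frac{23409}{256} \approx 91.441$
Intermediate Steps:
$a = 0$ ($a = 2 \cdot 0 + 0 = 0 + 0 = 0$)
$E{\left(D \right)} = - \frac{3}{8} + \frac{D}{8} + \frac{D^{2}}{8}$ ($E{\left(D \right)} = - \frac{3}{8} + \frac{D D + D}{8} = - \frac{3}{8} + \frac{D^{2} + D}{8} = - \frac{3}{8} + \frac{D + D^{2}}{8} = - \frac{3}{8} + \left(\frac{D}{8} + \frac{D^{2}}{8}\right) = - \frac{3}{8} + \frac{D}{8} + \frac{D^{2}}{8}$)
$Z = \frac{153}{16}$ ($Z = - \frac{\left(- \frac{3}{8} + \frac{1}{8} \cdot 0 + \frac{0^{2}}{8}\right) - 57}{6} = - \frac{\left(- \frac{3}{8} + 0 + \frac{1}{8} \cdot 0\right) - 57}{6} = - \frac{\left(- \frac{3}{8} + 0 + 0\right) - 57}{6} = - \frac{- \frac{3}{8} - 57}{6} = \left(- \frac{1}{6}\right) \left(- \frac{459}{8}\right) = \frac{153}{16} \approx 9.5625$)
$\left(a + Z\right)^{2} = \left(0 + \frac{153}{16}\right)^{2} = \left(\frac{153}{16}\right)^{2} = \frac{23409}{256}$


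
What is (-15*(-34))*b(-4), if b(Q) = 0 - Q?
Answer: 2040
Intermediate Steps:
b(Q) = -Q
(-15*(-34))*b(-4) = (-15*(-34))*(-1*(-4)) = 510*4 = 2040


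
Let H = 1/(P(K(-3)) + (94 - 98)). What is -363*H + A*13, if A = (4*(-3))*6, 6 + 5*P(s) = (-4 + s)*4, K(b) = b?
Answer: -16243/18 ≈ -902.39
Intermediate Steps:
P(s) = -22/5 + 4*s/5 (P(s) = -6/5 + ((-4 + s)*4)/5 = -6/5 + (-16 + 4*s)/5 = -6/5 + (-16/5 + 4*s/5) = -22/5 + 4*s/5)
A = -72 (A = -12*6 = -72)
H = -5/54 (H = 1/((-22/5 + (⅘)*(-3)) + (94 - 98)) = 1/((-22/5 - 12/5) - 4) = 1/(-34/5 - 4) = 1/(-54/5) = -5/54 ≈ -0.092593)
-363*H + A*13 = -363*(-5/54) - 72*13 = 605/18 - 936 = -16243/18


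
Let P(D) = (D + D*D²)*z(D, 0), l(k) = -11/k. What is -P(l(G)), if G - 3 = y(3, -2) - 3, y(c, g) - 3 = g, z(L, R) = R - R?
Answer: 0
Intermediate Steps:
z(L, R) = 0
y(c, g) = 3 + g
G = 1 (G = 3 + ((3 - 2) - 3) = 3 + (1 - 3) = 3 - 2 = 1)
P(D) = 0 (P(D) = (D + D*D²)*0 = (D + D³)*0 = 0)
-P(l(G)) = -1*0 = 0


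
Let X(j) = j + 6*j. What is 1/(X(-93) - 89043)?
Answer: -1/89694 ≈ -1.1149e-5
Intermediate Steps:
X(j) = 7*j
1/(X(-93) - 89043) = 1/(7*(-93) - 89043) = 1/(-651 - 89043) = 1/(-89694) = -1/89694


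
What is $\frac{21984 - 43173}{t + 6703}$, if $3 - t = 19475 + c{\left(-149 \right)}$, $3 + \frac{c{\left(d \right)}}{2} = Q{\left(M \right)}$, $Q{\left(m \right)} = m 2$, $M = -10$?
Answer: $\frac{7063}{4241} \approx 1.6654$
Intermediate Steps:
$Q{\left(m \right)} = 2 m$
$c{\left(d \right)} = -46$ ($c{\left(d \right)} = -6 + 2 \cdot 2 \left(-10\right) = -6 + 2 \left(-20\right) = -6 - 40 = -46$)
$t = -19426$ ($t = 3 - \left(19475 - 46\right) = 3 - 19429 = -19426$)
$\frac{21984 - 43173}{t + 6703} = \frac{21984 - 43173}{-19426 + 6703} = - \frac{21189}{-12723} = \left(-21189\right) \left(- \frac{1}{12723}\right) = \frac{7063}{4241}$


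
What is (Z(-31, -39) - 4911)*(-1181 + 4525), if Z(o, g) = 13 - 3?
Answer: -16388944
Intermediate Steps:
Z(o, g) = 10
(Z(-31, -39) - 4911)*(-1181 + 4525) = (10 - 4911)*(-1181 + 4525) = -4901*3344 = -16388944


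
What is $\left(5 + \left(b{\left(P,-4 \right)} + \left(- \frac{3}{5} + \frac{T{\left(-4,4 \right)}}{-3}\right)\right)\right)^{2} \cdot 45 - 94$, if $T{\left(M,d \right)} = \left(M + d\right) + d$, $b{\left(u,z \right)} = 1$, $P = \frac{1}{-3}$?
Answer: $\frac{3251}{5} \approx 650.2$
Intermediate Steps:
$P = - \frac{1}{3} \approx -0.33333$
$T{\left(M,d \right)} = M + 2 d$
$\left(5 + \left(b{\left(P,-4 \right)} + \left(- \frac{3}{5} + \frac{T{\left(-4,4 \right)}}{-3}\right)\right)\right)^{2} \cdot 45 - 94 = \left(5 + \left(1 + \left(- \frac{3}{5} + \frac{-4 + 2 \cdot 4}{-3}\right)\right)\right)^{2} \cdot 45 - 94 = \left(5 + \left(1 + \left(\left(-3\right) \frac{1}{5} + \left(-4 + 8\right) \left(- \frac{1}{3}\right)\right)\right)\right)^{2} \cdot 45 - 94 = \left(5 + \left(1 + \left(- \frac{3}{5} + 4 \left(- \frac{1}{3}\right)\right)\right)\right)^{2} \cdot 45 - 94 = \left(5 + \left(1 - \frac{29}{15}\right)\right)^{2} \cdot 45 - 94 = \left(5 - \frac{14}{15}\right)^{2} \cdot 45 - 94 = \left(\frac{61}{15}\right)^{2} \cdot 45 - 94 = \frac{3721}{225} \cdot 45 - 94 = \frac{3721}{5} - 94 = \frac{3251}{5}$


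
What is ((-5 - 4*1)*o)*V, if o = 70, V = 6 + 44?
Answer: -31500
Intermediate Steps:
V = 50
((-5 - 4*1)*o)*V = ((-5 - 4*1)*70)*50 = ((-5 - 4)*70)*50 = -9*70*50 = -630*50 = -31500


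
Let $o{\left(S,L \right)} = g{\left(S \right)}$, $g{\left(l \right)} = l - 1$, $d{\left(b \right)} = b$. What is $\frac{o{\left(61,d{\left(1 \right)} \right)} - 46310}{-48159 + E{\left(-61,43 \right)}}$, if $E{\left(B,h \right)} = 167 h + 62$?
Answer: $\frac{23125}{20458} \approx 1.1304$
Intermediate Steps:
$g{\left(l \right)} = -1 + l$ ($g{\left(l \right)} = l - 1 = -1 + l$)
$o{\left(S,L \right)} = -1 + S$
$E{\left(B,h \right)} = 62 + 167 h$
$\frac{o{\left(61,d{\left(1 \right)} \right)} - 46310}{-48159 + E{\left(-61,43 \right)}} = \frac{\left(-1 + 61\right) - 46310}{-48159 + \left(62 + 167 \cdot 43\right)} = \frac{60 - 46310}{-48159 + \left(62 + 7181\right)} = - \frac{46250}{-48159 + 7243} = - \frac{46250}{-40916} = \left(-46250\right) \left(- \frac{1}{40916}\right) = \frac{23125}{20458}$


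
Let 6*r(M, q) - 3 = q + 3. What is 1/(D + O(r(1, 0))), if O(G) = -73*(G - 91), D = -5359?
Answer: 1/1211 ≈ 0.00082576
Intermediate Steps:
r(M, q) = 1 + q/6 (r(M, q) = 1/2 + (q + 3)/6 = 1/2 + (3 + q)/6 = 1/2 + (1/2 + q/6) = 1 + q/6)
O(G) = 6643 - 73*G (O(G) = -73*(-91 + G) = 6643 - 73*G)
1/(D + O(r(1, 0))) = 1/(-5359 + (6643 - 73*(1 + (1/6)*0))) = 1/(-5359 + (6643 - 73*(1 + 0))) = 1/(-5359 + (6643 - 73*1)) = 1/(-5359 + (6643 - 73)) = 1/(-5359 + 6570) = 1/1211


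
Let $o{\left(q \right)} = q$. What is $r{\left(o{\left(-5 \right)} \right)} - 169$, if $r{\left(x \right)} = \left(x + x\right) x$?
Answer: $-119$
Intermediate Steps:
$r{\left(x \right)} = 2 x^{2}$ ($r{\left(x \right)} = 2 x x = 2 x^{2}$)
$r{\left(o{\left(-5 \right)} \right)} - 169 = 2 \left(-5\right)^{2} - 169 = 2 \cdot 25 - 169 = 50 - 169 = -119$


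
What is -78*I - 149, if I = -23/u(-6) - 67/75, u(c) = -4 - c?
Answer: 20442/25 ≈ 817.68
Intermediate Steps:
I = -1859/150 (I = -23/(-4 - 1*(-6)) - 67/75 = -23/(-4 + 6) - 67*1/75 = -23/2 - 67/75 = -1859/150 ≈ -12.393)
-78*I - 149 = -78*(-1859/150) - 149 = 24167/25 - 149 = 20442/25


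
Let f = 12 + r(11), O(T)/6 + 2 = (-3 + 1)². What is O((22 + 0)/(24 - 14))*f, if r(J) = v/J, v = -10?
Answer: 1464/11 ≈ 133.09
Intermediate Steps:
O(T) = 12 (O(T) = -12 + 6*(-3 + 1)² = -12 + 6*(-2)² = -12 + 6*4 = -12 + 24 = 12)
r(J) = -10/J
f = 122/11 (f = 12 - 10/11 = 122/11 ≈ 11.091)
O((22 + 0)/(24 - 14))*f = 12*(122/11) = 1464/11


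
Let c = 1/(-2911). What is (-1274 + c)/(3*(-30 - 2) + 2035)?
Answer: -3708615/5644429 ≈ -0.65704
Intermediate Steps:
c = -1/2911 ≈ -0.00034352
(-1274 + c)/(3*(-30 - 2) + 2035) = (-1274 - 1/2911)/(3*(-30 - 2) + 2035) = -3708615/(2911*(3*(-32) + 2035)) = -3708615/(2911*(-96 + 2035)) = -3708615/2911/1939 = -3708615/2911*1/1939 = -3708615/5644429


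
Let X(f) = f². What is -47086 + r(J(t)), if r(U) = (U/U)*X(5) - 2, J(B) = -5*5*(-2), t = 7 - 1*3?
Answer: -47063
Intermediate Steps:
t = 4 (t = 7 - 3 = 4)
J(B) = 50 (J(B) = -25*(-2) = 50)
r(U) = 23 (r(U) = (U/U)*5² - 2 = 1*25 - 2 = 25 - 2 = 23)
-47086 + r(J(t)) = -47086 + 23 = -47063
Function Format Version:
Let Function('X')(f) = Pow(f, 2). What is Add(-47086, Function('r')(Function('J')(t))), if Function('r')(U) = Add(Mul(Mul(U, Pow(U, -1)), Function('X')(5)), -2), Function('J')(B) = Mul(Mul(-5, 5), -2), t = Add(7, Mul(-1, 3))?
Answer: -47063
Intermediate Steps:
t = 4 (t = Add(7, -3) = 4)
Function('J')(B) = 50 (Function('J')(B) = Mul(-25, -2) = 50)
Function('r')(U) = 23 (Function('r')(U) = Add(Mul(Mul(U, Pow(U, -1)), Pow(5, 2)), -2) = Add(Mul(1, 25), -2) = Add(25, -2) = 23)
Add(-47086, Function('r')(Function('J')(t))) = Add(-47086, 23) = -47063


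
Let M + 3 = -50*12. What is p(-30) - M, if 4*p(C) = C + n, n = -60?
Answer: 1161/2 ≈ 580.50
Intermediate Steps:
M = -603 (M = -3 - 50*12 = -3 - 600 = -603)
p(C) = -15 + C/4 (p(C) = (C - 60)/4 = (-60 + C)/4 = -15 + C/4)
p(-30) - M = (-15 + (¼)*(-30)) - 1*(-603) = (-15 - 15/2) + 603 = -45/2 + 603 = 1161/2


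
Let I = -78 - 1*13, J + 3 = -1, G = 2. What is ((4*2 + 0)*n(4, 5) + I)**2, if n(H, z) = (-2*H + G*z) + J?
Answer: 11449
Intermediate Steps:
J = -4 (J = -3 - 1 = -4)
n(H, z) = -4 - 2*H + 2*z (n(H, z) = (-2*H + 2*z) - 4 = -4 - 2*H + 2*z)
I = -91 (I = -78 - 13 = -91)
((4*2 + 0)*n(4, 5) + I)**2 = ((4*2 + 0)*(-4 - 2*4 + 2*5) - 91)**2 = ((8 + 0)*(-4 - 8 + 10) - 91)**2 = (8*(-2) - 91)**2 = (-16 - 91)**2 = (-107)**2 = 11449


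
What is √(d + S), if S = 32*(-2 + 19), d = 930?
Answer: √1474 ≈ 38.393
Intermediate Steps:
S = 544 (S = 32*17 = 544)
√(d + S) = √(930 + 544) = √1474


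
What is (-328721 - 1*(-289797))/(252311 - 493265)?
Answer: 19462/120477 ≈ 0.16154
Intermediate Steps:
(-328721 - 1*(-289797))/(252311 - 493265) = (-328721 + 289797)/(-240954) = -38924*(-1/240954) = 19462/120477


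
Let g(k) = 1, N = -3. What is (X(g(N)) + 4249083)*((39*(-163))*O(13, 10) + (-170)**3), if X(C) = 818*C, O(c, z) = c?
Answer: -21230979681541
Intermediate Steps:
(X(g(N)) + 4249083)*((39*(-163))*O(13, 10) + (-170)**3) = (818*1 + 4249083)*((39*(-163))*13 + (-170)**3) = (818 + 4249083)*(-6357*13 - 4913000) = 4249901*(-82641 - 4913000) = 4249901*(-4995641) = -21230979681541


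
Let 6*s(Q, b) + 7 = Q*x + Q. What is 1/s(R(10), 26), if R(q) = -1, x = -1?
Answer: -6/7 ≈ -0.85714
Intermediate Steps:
s(Q, b) = -7/6 (s(Q, b) = -7/6 + (Q*(-1) + Q)/6 = -7/6 + (-Q + Q)/6 = -7/6 + (1/6)*0 = -7/6 + 0 = -7/6)
1/s(R(10), 26) = 1/(-7/6) = -6/7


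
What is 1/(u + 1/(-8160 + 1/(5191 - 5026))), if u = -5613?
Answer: -1346399/7557337752 ≈ -0.00017816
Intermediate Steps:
1/(u + 1/(-8160 + 1/(5191 - 5026))) = 1/(-5613 + 1/(-8160 + 1/(5191 - 5026))) = 1/(-5613 + 1/(-8160 + 1/165)) = 1/(-5613 + 1/(-1346399/165)) = 1/(-5613 - 165/1346399) = 1/(-7557337752/1346399) = -1346399/7557337752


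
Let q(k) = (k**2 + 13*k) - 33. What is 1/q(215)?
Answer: 1/48987 ≈ 2.0414e-5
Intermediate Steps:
q(k) = -33 + k**2 + 13*k
1/q(215) = 1/(-33 + 215**2 + 13*215) = 1/(-33 + 46225 + 2795) = 1/48987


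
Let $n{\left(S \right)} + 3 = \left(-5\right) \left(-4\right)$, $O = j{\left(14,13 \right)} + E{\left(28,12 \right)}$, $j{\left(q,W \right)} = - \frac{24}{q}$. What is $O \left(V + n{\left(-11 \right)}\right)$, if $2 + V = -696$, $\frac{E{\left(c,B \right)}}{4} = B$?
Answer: $- \frac{220644}{7} \approx -31521.0$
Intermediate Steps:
$E{\left(c,B \right)} = 4 B$
$V = -698$ ($V = -2 - 696 = -698$)
$O = \frac{324}{7}$ ($O = - \frac{24}{14} + 4 \cdot 12 = \left(-24\right) \frac{1}{14} + 48 = - \frac{12}{7} + 48 = \frac{324}{7} \approx 46.286$)
$n{\left(S \right)} = 17$ ($n{\left(S \right)} = -3 - -20 = -3 + 20 = 17$)
$O \left(V + n{\left(-11 \right)}\right) = \frac{324 \left(-698 + 17\right)}{7} = \frac{324}{7} \left(-681\right) = - \frac{220644}{7}$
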